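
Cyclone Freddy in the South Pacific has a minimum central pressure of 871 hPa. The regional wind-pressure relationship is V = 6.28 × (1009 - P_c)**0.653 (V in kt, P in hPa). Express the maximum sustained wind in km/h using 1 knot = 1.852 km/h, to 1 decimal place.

290.4 km/h

ΔP = 1009 − 871 = 138 hPa.
V ≈ 6.28 × 138^0.653 = 6.28 × 24.966 ≈ 156.784 kt.
156.784 × 1.852 ≈ 290.36 km/h → 290.4 km/h.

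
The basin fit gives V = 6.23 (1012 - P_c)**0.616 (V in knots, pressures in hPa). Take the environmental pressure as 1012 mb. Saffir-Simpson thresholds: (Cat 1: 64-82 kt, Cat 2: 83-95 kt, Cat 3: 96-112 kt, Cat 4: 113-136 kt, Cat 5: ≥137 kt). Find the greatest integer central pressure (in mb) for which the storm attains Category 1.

968 mb

Category 1 begins at V = 64 kt.
Required ΔP = (64/6.23)^(1/0.616) = 10.273^1.623 ≈ 43.89 mb.
P_c ≤ 1012 − 43.89 = 968.11, so the highest integer P_c is 968 mb.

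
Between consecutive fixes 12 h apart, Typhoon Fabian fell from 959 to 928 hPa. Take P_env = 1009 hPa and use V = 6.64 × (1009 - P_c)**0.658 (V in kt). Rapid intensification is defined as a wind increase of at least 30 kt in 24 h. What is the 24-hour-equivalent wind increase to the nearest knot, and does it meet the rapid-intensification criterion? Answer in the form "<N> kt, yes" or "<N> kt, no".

65 kt, yes

V₁: ΔP = 50, V ≈ 6.64 × 50^0.658 ≈ 87.11 kt.
V₂: ΔP = 81, V ≈ 6.64 × 81^0.658 ≈ 119.66 kt.
ΔV over 12 h = 32.55 kt → 24 h equivalent = 32.55 × 24/12 ≈ 65.10 kt.
65 kt ≥ 30 kt ⇒ rapid intensification.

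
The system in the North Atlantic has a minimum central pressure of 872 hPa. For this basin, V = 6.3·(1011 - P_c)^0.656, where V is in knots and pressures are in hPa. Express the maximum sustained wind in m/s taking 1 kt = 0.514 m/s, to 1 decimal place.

82.4 m/s

ΔP = 1011 − 872 = 139 hPa.
V ≈ 6.3 × 139^0.656 = 6.3 × 25.458 ≈ 160.383 kt.
160.383 × 0.514 ≈ 82.44 m/s → 82.4 m/s.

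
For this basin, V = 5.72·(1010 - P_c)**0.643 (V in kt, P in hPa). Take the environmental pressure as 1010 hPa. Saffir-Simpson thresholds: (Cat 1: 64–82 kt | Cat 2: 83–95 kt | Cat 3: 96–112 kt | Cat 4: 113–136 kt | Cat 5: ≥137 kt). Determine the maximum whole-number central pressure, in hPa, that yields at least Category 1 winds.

Category 1 begins at V = 64 kt.
Required ΔP = (64/5.72)^(1/0.643) = 11.189^1.555 ≈ 42.76 hPa.
P_c ≤ 1010 − 42.76 = 967.24, so the highest integer P_c is 967 hPa.

967 hPa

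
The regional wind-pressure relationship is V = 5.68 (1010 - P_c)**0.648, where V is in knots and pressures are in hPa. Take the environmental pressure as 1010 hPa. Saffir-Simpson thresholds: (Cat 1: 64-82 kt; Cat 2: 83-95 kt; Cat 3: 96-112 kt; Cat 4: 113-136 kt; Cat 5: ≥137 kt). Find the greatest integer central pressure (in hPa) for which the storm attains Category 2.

947 hPa

Category 2 begins at V = 83 kt.
Required ΔP = (83/5.68)^(1/0.648) = 14.613^1.543 ≈ 62.72 hPa.
P_c ≤ 1010 − 62.72 = 947.28, so the highest integer P_c is 947 hPa.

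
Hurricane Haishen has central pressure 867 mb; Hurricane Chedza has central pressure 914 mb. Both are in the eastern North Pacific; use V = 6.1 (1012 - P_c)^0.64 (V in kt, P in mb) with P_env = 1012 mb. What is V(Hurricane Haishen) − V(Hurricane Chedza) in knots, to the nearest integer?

Hurricane Haishen: ΔP = 145; V ≈ 6.1 × 145^0.64 ≈ 147.44 kt.
Hurricane Chedza: ΔP = 98; V ≈ 6.1 × 98^0.64 ≈ 114.74 kt.
Difference ≈ 147.44 − 114.74 = 32.70 → 33 kt.

33 kt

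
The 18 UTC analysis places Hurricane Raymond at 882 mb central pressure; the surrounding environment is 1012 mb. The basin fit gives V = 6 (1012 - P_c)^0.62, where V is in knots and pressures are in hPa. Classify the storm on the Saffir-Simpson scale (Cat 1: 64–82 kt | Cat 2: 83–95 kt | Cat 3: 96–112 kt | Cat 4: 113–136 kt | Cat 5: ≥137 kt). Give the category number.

4

ΔP = 1012 − 882 = 130 mb.
V ≈ 6 × 130^0.62 = 6 × 20.45 ≈ 123 kt.
123 kt falls in the Category 4 band.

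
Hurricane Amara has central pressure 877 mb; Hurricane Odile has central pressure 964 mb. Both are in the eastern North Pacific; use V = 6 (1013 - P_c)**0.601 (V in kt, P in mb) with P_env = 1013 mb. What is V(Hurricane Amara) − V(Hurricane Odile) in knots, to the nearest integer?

Hurricane Amara: ΔP = 136; V ≈ 6 × 136^0.601 ≈ 114.92 kt.
Hurricane Odile: ΔP = 49; V ≈ 6 × 49^0.601 ≈ 62.22 kt.
Difference ≈ 114.92 − 62.22 = 52.70 → 53 kt.

53 kt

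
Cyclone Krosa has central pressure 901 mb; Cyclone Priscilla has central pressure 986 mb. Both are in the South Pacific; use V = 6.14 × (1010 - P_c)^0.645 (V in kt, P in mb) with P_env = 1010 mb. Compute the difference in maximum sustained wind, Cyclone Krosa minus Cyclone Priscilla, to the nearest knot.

79 kt

Cyclone Krosa: ΔP = 109; V ≈ 6.14 × 109^0.645 ≈ 126.56 kt.
Cyclone Priscilla: ΔP = 24; V ≈ 6.14 × 24^0.645 ≈ 47.69 kt.
Difference ≈ 126.56 − 47.69 = 78.87 → 79 kt.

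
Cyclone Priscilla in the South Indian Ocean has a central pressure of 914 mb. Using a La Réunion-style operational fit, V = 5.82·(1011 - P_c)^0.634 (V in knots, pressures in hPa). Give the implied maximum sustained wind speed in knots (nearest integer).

ΔP = 1011 − 914 = 97 mb.
97^0.634 ≈ 18.181.
V ≈ 5.82 × 18.181 ≈ 105.8 kt.

106 kt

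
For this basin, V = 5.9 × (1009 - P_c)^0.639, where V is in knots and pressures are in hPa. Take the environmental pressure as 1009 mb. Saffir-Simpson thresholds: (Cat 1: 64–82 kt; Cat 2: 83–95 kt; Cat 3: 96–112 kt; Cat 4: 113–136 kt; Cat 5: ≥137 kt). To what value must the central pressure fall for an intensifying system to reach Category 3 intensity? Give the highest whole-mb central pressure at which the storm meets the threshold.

Category 3 begins at V = 96 kt.
Required ΔP = (96/5.9)^(1/0.639) = 16.271^1.565 ≈ 78.67 mb.
P_c ≤ 1009 − 78.67 = 930.33, so the highest integer P_c is 930 mb.

930 mb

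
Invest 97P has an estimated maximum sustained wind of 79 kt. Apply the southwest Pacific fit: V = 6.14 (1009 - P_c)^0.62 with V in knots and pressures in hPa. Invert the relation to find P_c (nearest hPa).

947 hPa

ΔP = (V / 6.14)^(1/0.62) = (79/6.14)^1.613.
79/6.14 = 12.866; 12.866^1.613 ≈ 61.58 hPa.
P_c = 1009 − 61.58 = 947.42 ≈ 947 hPa.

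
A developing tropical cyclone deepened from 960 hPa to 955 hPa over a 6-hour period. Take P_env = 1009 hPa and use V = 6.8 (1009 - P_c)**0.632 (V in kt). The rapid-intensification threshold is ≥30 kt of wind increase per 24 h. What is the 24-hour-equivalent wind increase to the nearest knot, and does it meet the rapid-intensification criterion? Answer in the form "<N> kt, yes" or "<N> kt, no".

V₁: ΔP = 49, V ≈ 6.8 × 49^0.632 ≈ 79.56 kt.
V₂: ΔP = 54, V ≈ 6.8 × 54^0.632 ≈ 84.60 kt.
ΔV over 6 h = 5.04 kt → 24 h equivalent = 5.04 × 24/6 ≈ 20.16 kt.
20 kt < 30 kt ⇒ not rapid intensification.

20 kt, no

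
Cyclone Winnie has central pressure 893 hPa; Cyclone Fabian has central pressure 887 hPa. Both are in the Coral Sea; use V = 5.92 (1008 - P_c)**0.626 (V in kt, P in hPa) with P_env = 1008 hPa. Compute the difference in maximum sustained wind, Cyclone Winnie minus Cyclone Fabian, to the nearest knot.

Cyclone Winnie: ΔP = 115; V ≈ 5.92 × 115^0.626 ≈ 115.43 kt.
Cyclone Fabian: ΔP = 121; V ≈ 5.92 × 121^0.626 ≈ 119.16 kt.
Difference ≈ 115.43 − 119.16 = -3.73 → -4 kt.

-4 kt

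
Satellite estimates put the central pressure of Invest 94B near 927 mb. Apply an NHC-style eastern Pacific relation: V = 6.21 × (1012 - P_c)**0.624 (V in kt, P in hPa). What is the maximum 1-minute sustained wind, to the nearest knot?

99 kt

ΔP = 1012 − 927 = 85 mb.
85^0.624 ≈ 15.994.
V ≈ 6.21 × 15.994 ≈ 99.3 kt.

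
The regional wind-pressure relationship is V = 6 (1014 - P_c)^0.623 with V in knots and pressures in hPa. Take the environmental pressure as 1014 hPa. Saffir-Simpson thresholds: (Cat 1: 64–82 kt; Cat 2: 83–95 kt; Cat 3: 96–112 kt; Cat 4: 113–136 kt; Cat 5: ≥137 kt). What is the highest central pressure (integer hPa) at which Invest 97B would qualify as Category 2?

Category 2 begins at V = 83 kt.
Required ΔP = (83/6)^(1/0.623) = 13.833^1.605 ≈ 67.82 hPa.
P_c ≤ 1014 − 67.82 = 946.18, so the highest integer P_c is 946 hPa.

946 hPa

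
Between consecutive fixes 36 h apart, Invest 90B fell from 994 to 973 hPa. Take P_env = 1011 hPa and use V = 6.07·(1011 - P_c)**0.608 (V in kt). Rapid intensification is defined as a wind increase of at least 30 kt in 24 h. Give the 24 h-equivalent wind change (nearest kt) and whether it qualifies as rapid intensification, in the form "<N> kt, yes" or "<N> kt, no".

14 kt, no

V₁: ΔP = 17, V ≈ 6.07 × 17^0.608 ≈ 33.99 kt.
V₂: ΔP = 38, V ≈ 6.07 × 38^0.608 ≈ 55.42 kt.
ΔV over 36 h = 21.43 kt → 24 h equivalent = 21.43 × 24/36 ≈ 14.29 kt.
14 kt < 30 kt ⇒ not rapid intensification.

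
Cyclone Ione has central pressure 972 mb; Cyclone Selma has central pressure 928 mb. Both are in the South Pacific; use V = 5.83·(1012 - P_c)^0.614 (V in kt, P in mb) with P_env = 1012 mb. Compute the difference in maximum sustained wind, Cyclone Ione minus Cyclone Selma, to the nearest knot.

Cyclone Ione: ΔP = 40; V ≈ 5.83 × 40^0.614 ≈ 56.15 kt.
Cyclone Selma: ΔP = 84; V ≈ 5.83 × 84^0.614 ≈ 88.55 kt.
Difference ≈ 56.15 − 88.55 = -32.40 → -32 kt.

-32 kt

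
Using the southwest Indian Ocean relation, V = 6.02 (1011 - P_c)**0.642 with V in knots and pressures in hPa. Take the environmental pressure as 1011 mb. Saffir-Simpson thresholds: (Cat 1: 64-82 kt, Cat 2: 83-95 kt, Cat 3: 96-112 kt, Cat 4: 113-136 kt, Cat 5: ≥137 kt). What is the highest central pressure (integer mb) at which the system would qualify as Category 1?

Category 1 begins at V = 64 kt.
Required ΔP = (64/6.02)^(1/0.642) = 10.631^1.558 ≈ 39.72 mb.
P_c ≤ 1011 − 39.72 = 971.28, so the highest integer P_c is 971 mb.

971 mb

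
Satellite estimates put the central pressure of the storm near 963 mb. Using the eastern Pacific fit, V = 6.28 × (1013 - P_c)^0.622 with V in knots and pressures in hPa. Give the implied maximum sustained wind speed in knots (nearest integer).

72 kt

ΔP = 1013 − 963 = 50 mb.
50^0.622 ≈ 11.396.
V ≈ 6.28 × 11.396 ≈ 71.6 kt.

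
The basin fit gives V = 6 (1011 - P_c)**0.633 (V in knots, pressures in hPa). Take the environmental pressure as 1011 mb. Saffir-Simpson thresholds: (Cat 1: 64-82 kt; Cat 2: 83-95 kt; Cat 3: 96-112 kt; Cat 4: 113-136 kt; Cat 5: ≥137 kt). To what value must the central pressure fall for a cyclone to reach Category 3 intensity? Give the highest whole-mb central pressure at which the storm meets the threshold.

931 mb

Category 3 begins at V = 96 kt.
Required ΔP = (96/6)^(1/0.633) = 16.000^1.580 ≈ 79.84 mb.
P_c ≤ 1011 − 79.84 = 931.16, so the highest integer P_c is 931 mb.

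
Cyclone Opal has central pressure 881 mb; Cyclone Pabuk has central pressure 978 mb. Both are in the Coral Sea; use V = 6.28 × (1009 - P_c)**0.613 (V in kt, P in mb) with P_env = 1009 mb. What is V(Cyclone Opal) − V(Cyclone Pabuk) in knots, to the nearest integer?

Cyclone Opal: ΔP = 128; V ≈ 6.28 × 128^0.613 ≈ 122.94 kt.
Cyclone Pabuk: ΔP = 31; V ≈ 6.28 × 31^0.613 ≈ 51.54 kt.
Difference ≈ 122.94 − 51.54 = 71.40 → 71 kt.

71 kt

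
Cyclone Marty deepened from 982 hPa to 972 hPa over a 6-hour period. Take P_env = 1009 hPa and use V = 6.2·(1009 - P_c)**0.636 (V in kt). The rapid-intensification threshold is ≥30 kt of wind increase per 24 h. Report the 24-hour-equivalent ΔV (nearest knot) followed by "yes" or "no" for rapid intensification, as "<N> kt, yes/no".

45 kt, yes

V₁: ΔP = 27, V ≈ 6.2 × 27^0.636 ≈ 50.44 kt.
V₂: ΔP = 37, V ≈ 6.2 × 37^0.636 ≈ 61.63 kt.
ΔV over 6 h = 11.19 kt → 24 h equivalent = 11.19 × 24/6 ≈ 44.76 kt.
45 kt ≥ 30 kt ⇒ rapid intensification.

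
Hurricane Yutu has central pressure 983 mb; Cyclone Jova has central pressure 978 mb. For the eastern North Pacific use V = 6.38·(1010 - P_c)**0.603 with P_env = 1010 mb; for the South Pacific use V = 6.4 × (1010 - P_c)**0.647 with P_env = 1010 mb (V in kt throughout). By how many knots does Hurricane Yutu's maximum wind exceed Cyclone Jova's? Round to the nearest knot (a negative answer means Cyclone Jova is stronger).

-14 kt

Hurricane Yutu: ΔP = 27; V ≈ 6.38 × 27^0.603 ≈ 46.55 kt.
Cyclone Jova: ΔP = 32; V ≈ 6.4 × 32^0.647 ≈ 60.26 kt.
Difference ≈ 46.55 − 60.26 = -13.71 → -14 kt.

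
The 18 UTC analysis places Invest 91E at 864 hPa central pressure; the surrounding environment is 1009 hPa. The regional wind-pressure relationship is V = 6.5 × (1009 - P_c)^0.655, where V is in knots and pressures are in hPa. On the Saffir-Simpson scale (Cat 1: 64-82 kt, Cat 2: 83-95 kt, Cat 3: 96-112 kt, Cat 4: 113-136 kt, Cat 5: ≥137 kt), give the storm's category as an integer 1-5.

ΔP = 1009 − 864 = 145 hPa.
V ≈ 6.5 × 145^0.655 = 6.5 × 26.04 ≈ 169 kt.
169 kt falls in the Category 5 band.

5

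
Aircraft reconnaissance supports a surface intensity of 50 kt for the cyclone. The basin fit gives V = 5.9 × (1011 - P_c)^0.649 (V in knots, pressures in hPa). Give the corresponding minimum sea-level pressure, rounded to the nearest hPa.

984 hPa

ΔP = (V / 5.9)^(1/0.649) = (50/5.9)^1.541.
50/5.9 = 8.475; 8.475^1.541 ≈ 26.92 hPa.
P_c = 1011 − 26.92 = 984.08 ≈ 984 hPa.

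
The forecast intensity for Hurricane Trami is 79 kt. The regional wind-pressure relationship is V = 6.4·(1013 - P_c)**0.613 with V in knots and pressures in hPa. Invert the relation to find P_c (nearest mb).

ΔP = (V / 6.4)^(1/0.613) = (79/6.4)^1.631.
79/6.4 = 12.344; 12.344^1.631 ≈ 60.33 mb.
P_c = 1013 − 60.33 = 952.67 ≈ 953 mb.

953 mb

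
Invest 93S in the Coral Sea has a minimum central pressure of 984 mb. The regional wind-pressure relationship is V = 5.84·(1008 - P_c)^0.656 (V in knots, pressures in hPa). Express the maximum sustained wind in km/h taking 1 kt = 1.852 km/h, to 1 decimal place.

87.0 km/h

ΔP = 1008 − 984 = 24 mb.
V ≈ 5.84 × 24^0.656 = 5.84 × 8.043 ≈ 46.971 kt.
46.971 × 1.852 ≈ 86.99 km/h → 87.0 km/h.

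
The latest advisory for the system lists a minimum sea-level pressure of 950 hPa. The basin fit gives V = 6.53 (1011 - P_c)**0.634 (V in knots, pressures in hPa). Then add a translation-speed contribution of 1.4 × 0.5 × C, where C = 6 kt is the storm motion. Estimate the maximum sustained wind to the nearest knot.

ΔP = 1011 − 950 = 61 hPa.
61^0.634 ≈ 13.549.
V ≈ 6.53 × 13.549 ≈ 88.5 kt.
Translation term: 1.4 × 0.5 × 6 = 4.2 kt.
Corrected V ≈ 92.7 kt → 93 kt.

93 kt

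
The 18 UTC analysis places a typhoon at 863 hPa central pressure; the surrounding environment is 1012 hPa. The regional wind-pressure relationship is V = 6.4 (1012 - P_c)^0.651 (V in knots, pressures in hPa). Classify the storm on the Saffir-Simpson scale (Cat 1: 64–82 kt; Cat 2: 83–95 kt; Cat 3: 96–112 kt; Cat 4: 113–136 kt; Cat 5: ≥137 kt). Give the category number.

5

ΔP = 1012 − 863 = 149 hPa.
V ≈ 6.4 × 149^0.651 = 6.4 × 25.99 ≈ 166 kt.
166 kt falls in the Category 5 band.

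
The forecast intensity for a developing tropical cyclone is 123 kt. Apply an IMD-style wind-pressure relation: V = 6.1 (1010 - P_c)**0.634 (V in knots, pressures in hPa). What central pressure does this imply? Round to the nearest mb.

896 mb

ΔP = (V / 6.1)^(1/0.634) = (123/6.1)^1.577.
123/6.1 = 20.164; 20.164^1.577 ≈ 114.21 mb.
P_c = 1010 − 114.21 = 895.79 ≈ 896 mb.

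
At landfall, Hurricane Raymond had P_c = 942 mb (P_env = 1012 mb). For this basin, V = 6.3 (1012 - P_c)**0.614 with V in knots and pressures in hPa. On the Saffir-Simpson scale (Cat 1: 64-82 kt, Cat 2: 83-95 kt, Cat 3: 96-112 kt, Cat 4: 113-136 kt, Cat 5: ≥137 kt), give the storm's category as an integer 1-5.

ΔP = 1012 − 942 = 70 mb.
V ≈ 6.3 × 70^0.614 = 6.3 × 13.58 ≈ 86 kt.
86 kt falls in the Category 2 band.

2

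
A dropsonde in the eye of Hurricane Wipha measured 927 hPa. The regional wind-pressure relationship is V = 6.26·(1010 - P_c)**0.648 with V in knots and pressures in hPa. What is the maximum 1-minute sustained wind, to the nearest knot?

110 kt

ΔP = 1010 − 927 = 83 hPa.
83^0.648 ≈ 17.521.
V ≈ 6.26 × 17.521 ≈ 109.7 kt.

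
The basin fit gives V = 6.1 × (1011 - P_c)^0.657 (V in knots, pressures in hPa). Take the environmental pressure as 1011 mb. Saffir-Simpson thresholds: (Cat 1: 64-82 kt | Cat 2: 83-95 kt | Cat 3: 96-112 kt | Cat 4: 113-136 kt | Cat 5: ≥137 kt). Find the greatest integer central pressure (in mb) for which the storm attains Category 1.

975 mb

Category 1 begins at V = 64 kt.
Required ΔP = (64/6.1)^(1/0.657) = 10.492^1.522 ≈ 35.79 mb.
P_c ≤ 1011 − 35.79 = 975.21, so the highest integer P_c is 975 mb.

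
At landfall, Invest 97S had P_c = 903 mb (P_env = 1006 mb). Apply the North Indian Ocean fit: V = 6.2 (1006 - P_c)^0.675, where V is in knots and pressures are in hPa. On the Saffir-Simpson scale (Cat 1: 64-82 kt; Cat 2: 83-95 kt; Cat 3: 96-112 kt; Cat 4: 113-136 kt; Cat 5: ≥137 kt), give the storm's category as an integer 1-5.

ΔP = 1006 − 903 = 103 mb.
V ≈ 6.2 × 103^0.675 = 6.2 × 22.84 ≈ 142 kt.
142 kt falls in the Category 5 band.

5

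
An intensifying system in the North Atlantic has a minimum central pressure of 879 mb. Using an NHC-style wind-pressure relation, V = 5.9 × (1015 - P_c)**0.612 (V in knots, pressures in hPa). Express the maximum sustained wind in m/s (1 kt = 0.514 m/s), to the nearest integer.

ΔP = 1015 − 879 = 136 mb.
V ≈ 5.9 × 136^0.612 = 5.9 × 20.217 ≈ 119.283 kt.
119.283 × 0.514 ≈ 61.31 m/s → 61 m/s.

61 m/s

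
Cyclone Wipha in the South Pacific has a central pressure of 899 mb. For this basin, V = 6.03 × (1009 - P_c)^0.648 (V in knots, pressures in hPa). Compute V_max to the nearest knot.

ΔP = 1009 − 899 = 110 mb.
110^0.648 ≈ 21.029.
V ≈ 6.03 × 21.029 ≈ 126.8 kt.

127 kt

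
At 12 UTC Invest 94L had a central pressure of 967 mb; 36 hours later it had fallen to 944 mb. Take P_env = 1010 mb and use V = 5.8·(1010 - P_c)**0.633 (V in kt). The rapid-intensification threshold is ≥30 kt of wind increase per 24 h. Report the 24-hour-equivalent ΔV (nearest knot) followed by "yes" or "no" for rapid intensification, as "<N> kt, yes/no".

13 kt, no

V₁: ΔP = 43, V ≈ 5.8 × 43^0.633 ≈ 62.72 kt.
V₂: ΔP = 66, V ≈ 5.8 × 66^0.633 ≈ 82.26 kt.
ΔV over 36 h = 19.54 kt → 24 h equivalent = 19.54 × 24/36 ≈ 13.03 kt.
13 kt < 30 kt ⇒ not rapid intensification.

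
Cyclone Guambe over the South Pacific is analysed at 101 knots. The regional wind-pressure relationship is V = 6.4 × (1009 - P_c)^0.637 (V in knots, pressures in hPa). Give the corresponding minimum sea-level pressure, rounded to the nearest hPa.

ΔP = (V / 6.4)^(1/0.637) = (101/6.4)^1.570.
101/6.4 = 15.781; 15.781^1.570 ≈ 76.02 hPa.
P_c = 1009 − 76.02 = 932.98 ≈ 933 hPa.

933 hPa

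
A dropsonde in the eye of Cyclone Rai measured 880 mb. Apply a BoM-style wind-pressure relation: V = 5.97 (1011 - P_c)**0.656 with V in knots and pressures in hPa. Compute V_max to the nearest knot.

ΔP = 1011 − 880 = 131 mb.
131^0.656 ≈ 24.487.
V ≈ 5.97 × 24.487 ≈ 146.2 kt.

146 kt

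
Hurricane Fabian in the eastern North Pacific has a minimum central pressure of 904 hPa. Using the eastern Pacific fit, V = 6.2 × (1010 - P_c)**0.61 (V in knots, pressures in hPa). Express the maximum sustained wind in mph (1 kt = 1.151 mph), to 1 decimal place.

ΔP = 1010 − 904 = 106 hPa.
V ≈ 6.2 × 106^0.61 = 6.2 × 17.196 ≈ 106.617 kt.
106.617 × 1.151 ≈ 122.72 mph → 122.7 mph.

122.7 mph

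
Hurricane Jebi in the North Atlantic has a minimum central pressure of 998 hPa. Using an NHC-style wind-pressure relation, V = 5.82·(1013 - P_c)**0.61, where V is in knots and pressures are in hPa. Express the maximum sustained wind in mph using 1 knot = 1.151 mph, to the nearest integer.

35 mph

ΔP = 1013 − 998 = 15 hPa.
V ≈ 5.82 × 15^0.61 = 5.82 × 5.217 ≈ 30.363 kt.
30.363 × 1.151 ≈ 34.95 mph → 35 mph.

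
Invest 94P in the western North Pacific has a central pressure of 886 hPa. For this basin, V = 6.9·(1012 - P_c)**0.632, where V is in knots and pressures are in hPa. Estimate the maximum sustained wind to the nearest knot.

147 kt

ΔP = 1012 − 886 = 126 hPa.
126^0.632 ≈ 21.254.
V ≈ 6.9 × 21.254 ≈ 146.7 kt.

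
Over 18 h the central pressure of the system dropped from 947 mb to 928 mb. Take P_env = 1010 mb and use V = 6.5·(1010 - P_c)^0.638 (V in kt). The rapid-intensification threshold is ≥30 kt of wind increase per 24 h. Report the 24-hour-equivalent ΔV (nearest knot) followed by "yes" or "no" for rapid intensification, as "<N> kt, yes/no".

22 kt, no

V₁: ΔP = 63, V ≈ 6.5 × 63^0.638 ≈ 91.39 kt.
V₂: ΔP = 82, V ≈ 6.5 × 82^0.638 ≈ 108.13 kt.
ΔV over 18 h = 16.74 kt → 24 h equivalent = 16.74 × 24/18 ≈ 22.32 kt.
22 kt < 30 kt ⇒ not rapid intensification.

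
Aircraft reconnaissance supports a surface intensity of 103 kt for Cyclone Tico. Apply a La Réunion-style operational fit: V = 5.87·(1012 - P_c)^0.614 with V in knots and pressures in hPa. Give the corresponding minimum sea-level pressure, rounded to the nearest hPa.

ΔP = (V / 5.87)^(1/0.614) = (103/5.87)^1.629.
103/5.87 = 17.547; 17.547^1.629 ≈ 106.26 hPa.
P_c = 1012 − 106.26 = 905.74 ≈ 906 hPa.

906 hPa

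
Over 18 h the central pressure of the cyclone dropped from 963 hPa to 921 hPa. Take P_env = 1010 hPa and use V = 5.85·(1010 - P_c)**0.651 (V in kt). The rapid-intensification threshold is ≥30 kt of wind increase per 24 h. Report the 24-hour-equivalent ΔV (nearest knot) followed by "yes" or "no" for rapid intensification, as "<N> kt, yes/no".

V₁: ΔP = 47, V ≈ 5.85 × 47^0.651 ≈ 71.73 kt.
V₂: ΔP = 89, V ≈ 5.85 × 89^0.651 ≈ 108.69 kt.
ΔV over 18 h = 36.96 kt → 24 h equivalent = 36.96 × 24/18 ≈ 49.28 kt.
49 kt ≥ 30 kt ⇒ rapid intensification.

49 kt, yes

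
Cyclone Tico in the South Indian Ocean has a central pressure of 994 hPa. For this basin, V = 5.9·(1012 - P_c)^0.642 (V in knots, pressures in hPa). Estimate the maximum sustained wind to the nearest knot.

38 kt

ΔP = 1012 − 994 = 18 hPa.
18^0.642 ≈ 6.396.
V ≈ 5.9 × 6.396 ≈ 37.7 kt.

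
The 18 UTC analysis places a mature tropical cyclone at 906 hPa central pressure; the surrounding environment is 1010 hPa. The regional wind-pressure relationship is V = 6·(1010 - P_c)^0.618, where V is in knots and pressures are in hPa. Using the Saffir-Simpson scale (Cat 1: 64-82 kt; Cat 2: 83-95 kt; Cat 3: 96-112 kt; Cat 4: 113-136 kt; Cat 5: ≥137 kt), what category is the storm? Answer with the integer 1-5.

3

ΔP = 1010 − 906 = 104 hPa.
V ≈ 6 × 104^0.618 = 6 × 17.64 ≈ 106 kt.
106 kt falls in the Category 3 band.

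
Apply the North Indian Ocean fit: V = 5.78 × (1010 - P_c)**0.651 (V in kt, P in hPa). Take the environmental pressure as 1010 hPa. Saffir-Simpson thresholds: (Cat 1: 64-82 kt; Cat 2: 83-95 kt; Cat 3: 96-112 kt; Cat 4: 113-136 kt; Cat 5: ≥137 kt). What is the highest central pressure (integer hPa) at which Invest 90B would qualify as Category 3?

935 hPa

Category 3 begins at V = 96 kt.
Required ΔP = (96/5.78)^(1/0.651) = 16.609^1.536 ≈ 74.91 hPa.
P_c ≤ 1010 − 74.91 = 935.09, so the highest integer P_c is 935 hPa.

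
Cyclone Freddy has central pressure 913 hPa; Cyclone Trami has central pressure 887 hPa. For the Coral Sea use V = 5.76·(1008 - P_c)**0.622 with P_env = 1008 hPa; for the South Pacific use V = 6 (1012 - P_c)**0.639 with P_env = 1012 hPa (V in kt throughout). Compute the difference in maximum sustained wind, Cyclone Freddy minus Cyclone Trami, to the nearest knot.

-33 kt

Cyclone Freddy: ΔP = 95; V ≈ 5.76 × 95^0.622 ≈ 97.85 kt.
Cyclone Trami: ΔP = 125; V ≈ 6 × 125^0.639 ≈ 131.24 kt.
Difference ≈ 97.85 − 131.24 = -33.39 → -33 kt.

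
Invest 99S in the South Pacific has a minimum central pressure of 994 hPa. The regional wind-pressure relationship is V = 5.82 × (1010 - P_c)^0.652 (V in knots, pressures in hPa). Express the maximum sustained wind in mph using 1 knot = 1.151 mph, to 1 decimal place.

40.8 mph

ΔP = 1010 − 994 = 16 hPa.
V ≈ 5.82 × 16^0.652 = 5.82 × 6.097 ≈ 35.482 kt.
35.482 × 1.151 ≈ 40.84 mph → 40.8 mph.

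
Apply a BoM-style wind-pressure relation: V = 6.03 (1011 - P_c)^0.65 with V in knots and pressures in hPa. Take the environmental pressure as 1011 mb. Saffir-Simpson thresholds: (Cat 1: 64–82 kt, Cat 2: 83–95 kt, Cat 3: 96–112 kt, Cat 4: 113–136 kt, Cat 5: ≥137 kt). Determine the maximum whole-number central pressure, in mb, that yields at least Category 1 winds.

973 mb

Category 1 begins at V = 64 kt.
Required ΔP = (64/6.03)^(1/0.65) = 10.614^1.538 ≈ 37.87 mb.
P_c ≤ 1011 − 37.87 = 973.13, so the highest integer P_c is 973 mb.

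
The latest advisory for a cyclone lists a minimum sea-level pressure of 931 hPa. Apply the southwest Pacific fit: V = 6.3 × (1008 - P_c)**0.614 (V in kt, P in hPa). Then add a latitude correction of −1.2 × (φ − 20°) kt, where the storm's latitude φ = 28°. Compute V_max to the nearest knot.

81 kt

ΔP = 1008 − 931 = 77 hPa.
77^0.614 ≈ 14.398.
V ≈ 6.3 × 14.398 ≈ 90.7 kt.
Latitude correction: −1.2 × (28 − 20) = -9.6 kt.
Corrected V ≈ 81.1 kt → 81 kt.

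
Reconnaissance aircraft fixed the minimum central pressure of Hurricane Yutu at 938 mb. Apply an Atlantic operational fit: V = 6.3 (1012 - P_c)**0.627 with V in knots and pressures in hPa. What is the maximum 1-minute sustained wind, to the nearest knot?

ΔP = 1012 − 938 = 74 mb.
74^0.627 ≈ 14.860.
V ≈ 6.3 × 14.860 ≈ 93.6 kt.

94 kt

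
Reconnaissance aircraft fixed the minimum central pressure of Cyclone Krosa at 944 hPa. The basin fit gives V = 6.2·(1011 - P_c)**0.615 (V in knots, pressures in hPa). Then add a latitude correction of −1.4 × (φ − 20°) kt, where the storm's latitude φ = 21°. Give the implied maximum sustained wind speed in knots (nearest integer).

81 kt

ΔP = 1011 − 944 = 67 hPa.
67^0.615 ≈ 13.275.
V ≈ 6.2 × 13.275 ≈ 82.3 kt.
Latitude correction: −1.4 × (21 − 20) = -1.4 kt.
Corrected V ≈ 80.9 kt → 81 kt.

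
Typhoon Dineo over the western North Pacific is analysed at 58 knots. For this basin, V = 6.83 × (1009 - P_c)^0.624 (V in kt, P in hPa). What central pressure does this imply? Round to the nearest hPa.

ΔP = (V / 6.83)^(1/0.624) = (58/6.83)^1.603.
58/6.83 = 8.492; 8.492^1.603 ≈ 30.82 hPa.
P_c = 1009 − 30.82 = 978.18 ≈ 978 hPa.

978 hPa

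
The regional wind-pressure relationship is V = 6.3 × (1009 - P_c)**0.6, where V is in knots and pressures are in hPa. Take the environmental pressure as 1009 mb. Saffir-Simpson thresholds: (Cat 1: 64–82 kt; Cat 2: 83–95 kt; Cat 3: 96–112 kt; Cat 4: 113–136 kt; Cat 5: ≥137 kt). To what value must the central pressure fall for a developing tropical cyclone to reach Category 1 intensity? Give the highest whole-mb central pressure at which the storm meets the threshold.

961 mb

Category 1 begins at V = 64 kt.
Required ΔP = (64/6.3)^(1/0.6) = 10.159^1.667 ≈ 47.65 mb.
P_c ≤ 1009 − 47.65 = 961.35, so the highest integer P_c is 961 mb.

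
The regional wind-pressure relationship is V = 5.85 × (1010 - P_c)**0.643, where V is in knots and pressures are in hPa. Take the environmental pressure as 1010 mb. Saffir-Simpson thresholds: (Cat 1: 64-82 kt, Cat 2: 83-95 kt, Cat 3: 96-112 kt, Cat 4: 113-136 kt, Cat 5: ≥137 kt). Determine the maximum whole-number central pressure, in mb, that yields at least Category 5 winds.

875 mb

Category 5 begins at V = 137 kt.
Required ΔP = (137/5.85)^(1/0.643) = 23.419^1.555 ≈ 134.88 mb.
P_c ≤ 1010 − 134.88 = 875.12, so the highest integer P_c is 875 mb.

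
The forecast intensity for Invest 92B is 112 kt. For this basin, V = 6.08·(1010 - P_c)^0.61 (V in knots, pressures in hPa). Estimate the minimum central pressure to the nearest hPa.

ΔP = (V / 6.08)^(1/0.61) = (112/6.08)^1.639.
112/6.08 = 18.421; 18.421^1.639 ≈ 118.65 hPa.
P_c = 1010 − 118.65 = 891.35 ≈ 891 hPa.

891 hPa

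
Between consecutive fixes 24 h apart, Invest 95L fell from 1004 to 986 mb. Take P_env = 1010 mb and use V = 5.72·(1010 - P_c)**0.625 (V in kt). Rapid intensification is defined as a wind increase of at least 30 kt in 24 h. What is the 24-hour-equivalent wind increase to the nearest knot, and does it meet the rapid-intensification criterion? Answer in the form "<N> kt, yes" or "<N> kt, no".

V₁: ΔP = 6, V ≈ 5.72 × 6^0.625 ≈ 17.53 kt.
V₂: ΔP = 24, V ≈ 5.72 × 24^0.625 ≈ 41.69 kt.
ΔV over 24 h = 24.16 kt → 24 h equivalent = 24.16 × 24/24 ≈ 24.16 kt.
24 kt < 30 kt ⇒ not rapid intensification.

24 kt, no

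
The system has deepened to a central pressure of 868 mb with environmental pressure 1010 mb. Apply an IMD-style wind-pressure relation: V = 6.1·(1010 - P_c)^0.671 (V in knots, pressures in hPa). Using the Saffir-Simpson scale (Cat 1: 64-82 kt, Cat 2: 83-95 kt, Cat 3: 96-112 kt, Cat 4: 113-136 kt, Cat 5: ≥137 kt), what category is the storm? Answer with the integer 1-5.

5

ΔP = 1010 − 868 = 142 mb.
V ≈ 6.1 × 142^0.671 = 6.1 × 27.81 ≈ 170 kt.
170 kt falls in the Category 5 band.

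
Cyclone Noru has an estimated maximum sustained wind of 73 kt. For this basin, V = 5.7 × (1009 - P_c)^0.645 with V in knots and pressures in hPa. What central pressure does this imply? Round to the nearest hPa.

957 hPa

ΔP = (V / 5.7)^(1/0.645) = (73/5.7)^1.550.
73/5.7 = 12.807; 12.807^1.550 ≈ 52.12 hPa.
P_c = 1009 − 52.12 = 956.88 ≈ 957 hPa.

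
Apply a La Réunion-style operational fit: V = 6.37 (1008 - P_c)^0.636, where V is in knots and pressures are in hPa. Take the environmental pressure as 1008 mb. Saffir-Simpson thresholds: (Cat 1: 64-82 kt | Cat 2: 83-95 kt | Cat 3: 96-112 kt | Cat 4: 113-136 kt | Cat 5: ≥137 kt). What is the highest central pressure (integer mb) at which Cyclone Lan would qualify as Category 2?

Category 2 begins at V = 83 kt.
Required ΔP = (83/6.37)^(1/0.636) = 13.030^1.572 ≈ 56.63 mb.
P_c ≤ 1008 − 56.63 = 951.37, so the highest integer P_c is 951 mb.

951 mb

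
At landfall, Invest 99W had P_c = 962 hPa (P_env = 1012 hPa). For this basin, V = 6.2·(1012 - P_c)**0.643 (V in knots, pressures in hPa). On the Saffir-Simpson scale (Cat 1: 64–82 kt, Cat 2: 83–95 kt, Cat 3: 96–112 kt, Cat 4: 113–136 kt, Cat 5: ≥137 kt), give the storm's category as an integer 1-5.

1

ΔP = 1012 − 962 = 50 hPa.
V ≈ 6.2 × 50^0.643 = 6.2 × 12.37 ≈ 77 kt.
77 kt falls in the Category 1 band.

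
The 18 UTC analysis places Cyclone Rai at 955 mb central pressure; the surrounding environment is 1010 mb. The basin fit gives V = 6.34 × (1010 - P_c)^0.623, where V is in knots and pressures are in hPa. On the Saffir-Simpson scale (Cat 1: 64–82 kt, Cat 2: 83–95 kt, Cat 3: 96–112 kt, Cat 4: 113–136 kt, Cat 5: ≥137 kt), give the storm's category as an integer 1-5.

1

ΔP = 1010 − 955 = 55 mb.
V ≈ 6.34 × 55^0.623 = 6.34 × 12.14 ≈ 77 kt.
77 kt falls in the Category 1 band.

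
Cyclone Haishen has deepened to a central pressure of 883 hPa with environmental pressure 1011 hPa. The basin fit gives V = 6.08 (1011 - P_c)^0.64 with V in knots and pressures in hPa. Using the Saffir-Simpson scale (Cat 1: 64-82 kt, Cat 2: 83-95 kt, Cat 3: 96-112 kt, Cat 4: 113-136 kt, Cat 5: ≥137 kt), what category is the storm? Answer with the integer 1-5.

ΔP = 1011 − 883 = 128 hPa.
V ≈ 6.08 × 128^0.64 = 6.08 × 22.32 ≈ 136 kt.
136 kt falls in the Category 4 band.

4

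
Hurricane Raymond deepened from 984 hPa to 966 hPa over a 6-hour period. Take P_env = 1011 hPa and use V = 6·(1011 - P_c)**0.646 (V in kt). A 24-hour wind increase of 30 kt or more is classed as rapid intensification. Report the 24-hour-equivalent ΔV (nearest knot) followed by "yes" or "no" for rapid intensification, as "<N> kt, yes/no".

V₁: ΔP = 27, V ≈ 6 × 27^0.646 ≈ 50.44 kt.
V₂: ΔP = 45, V ≈ 6 × 45^0.646 ≈ 70.17 kt.
ΔV over 6 h = 19.73 kt → 24 h equivalent = 19.73 × 24/6 ≈ 78.92 kt.
79 kt ≥ 30 kt ⇒ rapid intensification.

79 kt, yes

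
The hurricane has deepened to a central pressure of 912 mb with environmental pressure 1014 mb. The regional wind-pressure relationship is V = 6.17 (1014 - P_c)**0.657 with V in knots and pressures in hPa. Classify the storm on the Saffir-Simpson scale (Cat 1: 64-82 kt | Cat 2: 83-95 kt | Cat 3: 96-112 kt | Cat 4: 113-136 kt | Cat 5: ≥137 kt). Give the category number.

4

ΔP = 1014 − 912 = 102 mb.
V ≈ 6.17 × 102^0.657 = 6.17 × 20.88 ≈ 129 kt.
129 kt falls in the Category 4 band.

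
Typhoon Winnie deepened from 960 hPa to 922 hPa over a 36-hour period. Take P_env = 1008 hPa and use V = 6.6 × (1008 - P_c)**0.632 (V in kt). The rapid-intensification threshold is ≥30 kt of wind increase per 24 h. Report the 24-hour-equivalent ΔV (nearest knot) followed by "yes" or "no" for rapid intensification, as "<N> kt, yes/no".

V₁: ΔP = 48, V ≈ 6.6 × 48^0.632 ≈ 76.22 kt.
V₂: ΔP = 86, V ≈ 6.6 × 86^0.632 ≈ 110.19 kt.
ΔV over 36 h = 33.97 kt → 24 h equivalent = 33.97 × 24/36 ≈ 22.65 kt.
23 kt < 30 kt ⇒ not rapid intensification.

23 kt, no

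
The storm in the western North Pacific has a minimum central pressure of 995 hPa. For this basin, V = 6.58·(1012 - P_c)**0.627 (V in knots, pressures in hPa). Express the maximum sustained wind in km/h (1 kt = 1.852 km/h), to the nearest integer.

72 km/h

ΔP = 1012 − 995 = 17 hPa.
V ≈ 6.58 × 17^0.627 = 6.58 × 5.909 ≈ 38.879 kt.
38.879 × 1.852 ≈ 72.00 km/h → 72 km/h.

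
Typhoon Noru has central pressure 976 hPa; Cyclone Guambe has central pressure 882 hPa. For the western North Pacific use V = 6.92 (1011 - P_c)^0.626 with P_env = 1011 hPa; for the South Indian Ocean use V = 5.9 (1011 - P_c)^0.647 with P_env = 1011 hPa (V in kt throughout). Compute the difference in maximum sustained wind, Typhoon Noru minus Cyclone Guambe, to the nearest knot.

Typhoon Noru: ΔP = 35; V ≈ 6.92 × 35^0.626 ≈ 64.08 kt.
Cyclone Guambe: ΔP = 129; V ≈ 5.9 × 129^0.647 ≈ 136.90 kt.
Difference ≈ 64.08 − 136.90 = -72.82 → -73 kt.

-73 kt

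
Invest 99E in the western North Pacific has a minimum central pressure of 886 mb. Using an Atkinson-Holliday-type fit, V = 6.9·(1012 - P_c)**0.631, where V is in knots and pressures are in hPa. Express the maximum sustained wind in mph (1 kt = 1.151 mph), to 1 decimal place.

ΔP = 1012 − 886 = 126 mb.
V ≈ 6.9 × 126^0.631 = 6.9 × 21.151 ≈ 145.943 kt.
145.943 × 1.151 ≈ 167.98 mph → 168.0 mph.

168.0 mph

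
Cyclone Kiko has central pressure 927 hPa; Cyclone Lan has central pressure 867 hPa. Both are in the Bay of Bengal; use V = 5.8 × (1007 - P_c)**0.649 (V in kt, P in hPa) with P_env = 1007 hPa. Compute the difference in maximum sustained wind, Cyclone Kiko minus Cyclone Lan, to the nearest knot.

Cyclone Kiko: ΔP = 80; V ≈ 5.8 × 80^0.649 ≈ 99.66 kt.
Cyclone Lan: ΔP = 140; V ≈ 5.8 × 140^0.649 ≈ 143.31 kt.
Difference ≈ 99.66 − 143.31 = -43.65 → -44 kt.

-44 kt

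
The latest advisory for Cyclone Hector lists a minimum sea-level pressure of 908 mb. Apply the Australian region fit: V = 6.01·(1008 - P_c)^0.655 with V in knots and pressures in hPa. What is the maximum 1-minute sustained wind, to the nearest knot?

ΔP = 1008 − 908 = 100 mb.
100^0.655 ≈ 20.417.
V ≈ 6.01 × 20.417 ≈ 122.7 kt.

123 kt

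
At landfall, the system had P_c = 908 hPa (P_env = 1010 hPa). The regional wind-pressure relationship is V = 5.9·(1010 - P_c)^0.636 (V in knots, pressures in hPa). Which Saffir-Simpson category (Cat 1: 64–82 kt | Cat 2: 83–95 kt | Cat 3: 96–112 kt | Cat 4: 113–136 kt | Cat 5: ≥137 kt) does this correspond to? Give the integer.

3

ΔP = 1010 − 908 = 102 hPa.
V ≈ 5.9 × 102^0.636 = 5.9 × 18.94 ≈ 112 kt.
112 kt falls in the Category 3 band.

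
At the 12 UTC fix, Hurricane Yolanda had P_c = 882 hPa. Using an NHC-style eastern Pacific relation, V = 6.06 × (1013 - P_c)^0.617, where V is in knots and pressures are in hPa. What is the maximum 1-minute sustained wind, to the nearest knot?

ΔP = 1013 − 882 = 131 hPa.
131^0.617 ≈ 20.247.
V ≈ 6.06 × 20.247 ≈ 122.7 kt.

123 kt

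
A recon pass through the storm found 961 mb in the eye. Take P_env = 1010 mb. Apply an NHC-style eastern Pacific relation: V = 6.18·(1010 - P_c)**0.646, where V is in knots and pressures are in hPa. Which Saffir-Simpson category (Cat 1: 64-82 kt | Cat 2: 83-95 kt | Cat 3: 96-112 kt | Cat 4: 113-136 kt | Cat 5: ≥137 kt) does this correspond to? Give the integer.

1

ΔP = 1010 − 961 = 49 mb.
V ≈ 6.18 × 49^0.646 = 6.18 × 12.36 ≈ 76 kt.
76 kt falls in the Category 1 band.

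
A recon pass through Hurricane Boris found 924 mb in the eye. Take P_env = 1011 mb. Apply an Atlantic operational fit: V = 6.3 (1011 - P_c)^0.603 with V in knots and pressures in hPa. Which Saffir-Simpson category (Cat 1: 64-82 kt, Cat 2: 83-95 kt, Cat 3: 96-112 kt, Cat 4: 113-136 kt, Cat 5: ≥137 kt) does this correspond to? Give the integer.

ΔP = 1011 − 924 = 87 mb.
V ≈ 6.3 × 87^0.603 = 6.3 × 14.78 ≈ 93 kt.
93 kt falls in the Category 2 band.

2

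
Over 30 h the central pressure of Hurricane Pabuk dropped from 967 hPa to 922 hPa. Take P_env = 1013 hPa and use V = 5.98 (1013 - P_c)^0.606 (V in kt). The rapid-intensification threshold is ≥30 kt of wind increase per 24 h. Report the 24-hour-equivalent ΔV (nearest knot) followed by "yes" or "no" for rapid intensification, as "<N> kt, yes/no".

V₁: ΔP = 46, V ≈ 5.98 × 46^0.606 ≈ 60.86 kt.
V₂: ΔP = 91, V ≈ 5.98 × 91^0.606 ≈ 92.02 kt.
ΔV over 30 h = 31.16 kt → 24 h equivalent = 31.16 × 24/30 ≈ 24.93 kt.
25 kt < 30 kt ⇒ not rapid intensification.

25 kt, no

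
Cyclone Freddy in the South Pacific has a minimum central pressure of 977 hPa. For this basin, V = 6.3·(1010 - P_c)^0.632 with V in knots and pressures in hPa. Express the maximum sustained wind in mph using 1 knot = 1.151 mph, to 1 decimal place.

66.1 mph

ΔP = 1010 − 977 = 33 hPa.
V ≈ 6.3 × 33^0.632 = 6.3 × 9.114 ≈ 57.417 kt.
57.417 × 1.151 ≈ 66.09 mph → 66.1 mph.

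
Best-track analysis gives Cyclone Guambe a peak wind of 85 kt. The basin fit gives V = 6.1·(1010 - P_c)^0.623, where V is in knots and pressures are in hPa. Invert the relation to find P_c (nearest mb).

ΔP = (V / 6.1)^(1/0.623) = (85/6.1)^1.605.
85/6.1 = 13.934; 13.934^1.605 ≈ 68.62 mb.
P_c = 1010 − 68.62 = 941.38 ≈ 941 mb.

941 mb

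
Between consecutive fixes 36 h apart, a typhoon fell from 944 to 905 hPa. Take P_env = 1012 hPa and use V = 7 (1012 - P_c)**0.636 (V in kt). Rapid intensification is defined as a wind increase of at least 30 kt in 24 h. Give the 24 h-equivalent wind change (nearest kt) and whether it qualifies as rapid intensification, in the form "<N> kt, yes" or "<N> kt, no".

V₁: ΔP = 68, V ≈ 7 × 68^0.636 ≈ 102.46 kt.
V₂: ΔP = 107, V ≈ 7 × 107^0.636 ≈ 136.71 kt.
ΔV over 36 h = 34.25 kt → 24 h equivalent = 34.25 × 24/36 ≈ 22.83 kt.
23 kt < 30 kt ⇒ not rapid intensification.

23 kt, no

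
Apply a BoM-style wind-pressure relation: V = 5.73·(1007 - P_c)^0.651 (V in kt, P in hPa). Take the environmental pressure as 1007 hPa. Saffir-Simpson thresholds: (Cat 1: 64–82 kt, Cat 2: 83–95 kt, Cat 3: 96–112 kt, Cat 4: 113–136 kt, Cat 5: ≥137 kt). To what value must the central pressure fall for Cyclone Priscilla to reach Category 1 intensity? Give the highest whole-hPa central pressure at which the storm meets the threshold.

966 hPa

Category 1 begins at V = 64 kt.
Required ΔP = (64/5.73)^(1/0.651) = 11.169^1.536 ≈ 40.73 hPa.
P_c ≤ 1007 − 40.73 = 966.27, so the highest integer P_c is 966 hPa.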